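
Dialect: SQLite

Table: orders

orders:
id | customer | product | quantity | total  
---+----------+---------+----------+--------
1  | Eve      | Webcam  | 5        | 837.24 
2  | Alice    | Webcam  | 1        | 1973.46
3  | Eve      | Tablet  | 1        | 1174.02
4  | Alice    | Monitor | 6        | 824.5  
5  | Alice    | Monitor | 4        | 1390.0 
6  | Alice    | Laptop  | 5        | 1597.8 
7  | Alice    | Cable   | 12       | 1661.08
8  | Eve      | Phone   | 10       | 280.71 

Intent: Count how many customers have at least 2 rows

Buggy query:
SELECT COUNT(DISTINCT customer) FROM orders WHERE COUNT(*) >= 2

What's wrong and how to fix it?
Bug: COUNT(*) cannot appear in WHERE; the per-group count doesn't exist yet

Fix: Group first with HAVING COUNT(*) >= 2, then COUNT the resulting groups

Corrected query:
SELECT COUNT(*) FROM (SELECT customer FROM orders GROUP BY customer HAVING COUNT(*) >= 2)

Result:
COUNT(*)
--------
2       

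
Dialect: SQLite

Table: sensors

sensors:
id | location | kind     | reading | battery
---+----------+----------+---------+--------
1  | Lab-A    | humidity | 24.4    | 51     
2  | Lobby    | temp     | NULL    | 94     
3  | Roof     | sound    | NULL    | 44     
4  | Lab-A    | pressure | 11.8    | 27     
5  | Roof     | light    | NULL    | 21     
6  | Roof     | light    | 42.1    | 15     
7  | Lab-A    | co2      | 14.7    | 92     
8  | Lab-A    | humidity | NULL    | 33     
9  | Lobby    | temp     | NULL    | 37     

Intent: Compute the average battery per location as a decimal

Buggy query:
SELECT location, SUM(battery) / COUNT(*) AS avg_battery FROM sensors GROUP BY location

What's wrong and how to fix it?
Bug: Both operands are integers, so '/' performs integer division and truncates

Fix: Cast one side to REAL so the division keeps the fractional part

Corrected query:
SELECT location, SUM(battery) * 1.0 / COUNT(*) AS avg_battery FROM sensors GROUP BY location

Result:
location | avg_battery
---------+------------
Lab-A    | 50.75      
Lobby    | 65.5       
Roof     | 26.666667  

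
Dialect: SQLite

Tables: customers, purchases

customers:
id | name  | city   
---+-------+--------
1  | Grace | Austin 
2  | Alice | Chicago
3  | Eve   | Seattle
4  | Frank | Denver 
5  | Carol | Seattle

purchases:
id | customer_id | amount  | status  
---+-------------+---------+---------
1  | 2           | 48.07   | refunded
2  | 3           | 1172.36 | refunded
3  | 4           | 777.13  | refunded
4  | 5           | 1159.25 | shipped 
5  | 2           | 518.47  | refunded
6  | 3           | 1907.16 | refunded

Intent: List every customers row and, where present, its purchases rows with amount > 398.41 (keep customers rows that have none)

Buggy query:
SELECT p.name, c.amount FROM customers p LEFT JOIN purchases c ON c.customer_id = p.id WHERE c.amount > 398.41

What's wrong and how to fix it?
Bug: A WHERE condition on the right-hand table after LEFT JOIN drops unmatched parents

Fix: Move the right-table condition into the ON clause so unmatched parents are kept

Corrected query:
SELECT p.name, c.amount FROM customers p LEFT JOIN purchases c ON c.customer_id = p.id AND c.amount > 398.41

Result:
name  | amount 
------+--------
Grace | NULL   
Alice | 518.47 
Eve   | 1172.36
Eve   | 1907.16
Frank | 777.13 
Carol | 1159.25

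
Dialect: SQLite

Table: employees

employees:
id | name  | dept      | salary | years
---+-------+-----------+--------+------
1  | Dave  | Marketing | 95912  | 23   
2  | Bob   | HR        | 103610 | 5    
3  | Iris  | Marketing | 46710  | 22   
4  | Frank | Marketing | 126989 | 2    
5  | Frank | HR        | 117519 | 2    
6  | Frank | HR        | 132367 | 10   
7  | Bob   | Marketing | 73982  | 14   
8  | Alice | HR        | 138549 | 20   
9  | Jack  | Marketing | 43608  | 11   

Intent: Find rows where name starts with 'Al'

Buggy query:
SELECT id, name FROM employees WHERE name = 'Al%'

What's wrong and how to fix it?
Bug: '=' compares the literal string including the % character; pattern matching needs LIKE

Fix: Use LIKE for wildcard pattern matching

Corrected query:
SELECT id, name FROM employees WHERE name LIKE 'Al%'

Result:
id | name 
---+------
8  | Alice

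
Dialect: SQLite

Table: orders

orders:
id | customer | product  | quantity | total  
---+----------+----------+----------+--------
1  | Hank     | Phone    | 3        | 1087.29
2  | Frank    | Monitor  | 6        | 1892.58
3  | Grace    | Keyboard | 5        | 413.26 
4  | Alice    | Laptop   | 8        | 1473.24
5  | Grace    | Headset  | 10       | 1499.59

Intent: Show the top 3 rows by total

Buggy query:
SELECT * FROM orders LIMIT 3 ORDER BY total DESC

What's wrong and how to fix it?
Bug: LIMIT must come after ORDER BY

Fix: Swap the clauses: ORDER BY first, then LIMIT

Corrected query:
SELECT * FROM orders ORDER BY total DESC LIMIT 3

Result:
id | customer | product | quantity | total  
---+----------+---------+----------+--------
2  | Frank    | Monitor | 6        | 1892.58
5  | Grace    | Headset | 10       | 1499.59
4  | Alice    | Laptop  | 8        | 1473.24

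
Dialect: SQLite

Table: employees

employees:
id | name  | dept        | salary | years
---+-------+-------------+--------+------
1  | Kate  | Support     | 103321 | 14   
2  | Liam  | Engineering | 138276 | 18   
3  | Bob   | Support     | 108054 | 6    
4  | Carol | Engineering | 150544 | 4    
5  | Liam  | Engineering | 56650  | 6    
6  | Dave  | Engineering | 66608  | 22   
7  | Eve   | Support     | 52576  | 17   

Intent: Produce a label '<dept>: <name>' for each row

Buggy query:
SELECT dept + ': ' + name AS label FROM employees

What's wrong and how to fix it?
Bug: SQLite uses || for string concatenation; + coerces text to numbers (yielding 0)

Fix: Replace + with || to concatenate text

Corrected query:
SELECT dept || ': ' || name AS label FROM employees

Result:
label             
------------------
Support: Kate     
Engineering: Liam 
Support: Bob      
Engineering: Carol
Engineering: Liam 
Engineering: Dave 
Support: Eve      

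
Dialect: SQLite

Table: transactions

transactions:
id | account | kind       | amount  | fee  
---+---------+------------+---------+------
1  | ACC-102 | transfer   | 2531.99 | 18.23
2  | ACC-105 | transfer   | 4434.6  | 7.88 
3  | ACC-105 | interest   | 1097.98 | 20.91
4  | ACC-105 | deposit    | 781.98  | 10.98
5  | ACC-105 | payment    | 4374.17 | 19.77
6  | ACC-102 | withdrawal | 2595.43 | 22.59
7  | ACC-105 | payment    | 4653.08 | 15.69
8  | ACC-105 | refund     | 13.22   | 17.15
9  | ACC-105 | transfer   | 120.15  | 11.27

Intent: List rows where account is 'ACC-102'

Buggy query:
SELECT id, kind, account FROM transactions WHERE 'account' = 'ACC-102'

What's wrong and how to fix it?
Bug: 'account' in single quotes is a string literal, not the column; the comparison is literal-vs-literal and never true

Fix: Remove the quotes around the column name (or use double quotes for an identifier)

Corrected query:
SELECT id, kind, account FROM transactions WHERE account = 'ACC-102'

Result:
id | kind       | account
---+------------+--------
1  | transfer   | ACC-102
6  | withdrawal | ACC-102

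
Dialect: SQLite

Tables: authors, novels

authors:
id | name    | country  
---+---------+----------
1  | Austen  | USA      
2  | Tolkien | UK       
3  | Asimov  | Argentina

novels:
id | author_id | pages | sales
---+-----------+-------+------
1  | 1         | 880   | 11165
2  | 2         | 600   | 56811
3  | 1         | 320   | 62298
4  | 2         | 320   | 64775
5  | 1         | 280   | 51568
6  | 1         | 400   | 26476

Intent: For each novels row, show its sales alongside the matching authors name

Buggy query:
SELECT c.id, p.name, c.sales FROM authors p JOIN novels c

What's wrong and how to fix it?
Bug: Missing join condition: each novels row is matched to all authors rows instead of just its own

Fix: Add ON c.author_id = p.id to the JOIN

Corrected query:
SELECT c.id, p.name, c.sales FROM authors p JOIN novels c ON c.author_id = p.id

Result:
id | name    | sales
---+---------+------
1  | Austen  | 11165
2  | Tolkien | 56811
3  | Austen  | 62298
4  | Tolkien | 64775
5  | Austen  | 51568
6  | Austen  | 26476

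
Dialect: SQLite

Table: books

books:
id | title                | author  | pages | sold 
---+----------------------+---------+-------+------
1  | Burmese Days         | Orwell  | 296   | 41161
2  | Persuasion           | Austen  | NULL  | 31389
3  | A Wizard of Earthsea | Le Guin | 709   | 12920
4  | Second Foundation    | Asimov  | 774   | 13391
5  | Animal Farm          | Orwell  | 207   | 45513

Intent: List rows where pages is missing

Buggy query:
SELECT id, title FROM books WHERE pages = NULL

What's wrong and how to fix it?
Bug: Comparing to NULL with '=' never matches; NULL = NULL is unknown, not true

Fix: Replace '= NULL' with 'IS NULL'

Corrected query:
SELECT id, title FROM books WHERE pages IS NULL

Result:
id | title     
---+-----------
2  | Persuasion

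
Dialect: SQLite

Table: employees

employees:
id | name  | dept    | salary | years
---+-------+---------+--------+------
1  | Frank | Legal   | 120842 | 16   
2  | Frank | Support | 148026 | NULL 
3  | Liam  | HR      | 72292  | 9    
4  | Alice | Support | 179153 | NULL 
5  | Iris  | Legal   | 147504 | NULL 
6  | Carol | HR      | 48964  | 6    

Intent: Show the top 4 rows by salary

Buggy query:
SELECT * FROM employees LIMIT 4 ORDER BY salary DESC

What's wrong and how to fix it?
Bug: LIMIT must come after ORDER BY

Fix: Swap the clauses: ORDER BY first, then LIMIT

Corrected query:
SELECT * FROM employees ORDER BY salary DESC LIMIT 4

Result:
id | name  | dept    | salary | years
---+-------+---------+--------+------
4  | Alice | Support | 179153 | NULL 
2  | Frank | Support | 148026 | NULL 
5  | Iris  | Legal   | 147504 | NULL 
1  | Frank | Legal   | 120842 | 16   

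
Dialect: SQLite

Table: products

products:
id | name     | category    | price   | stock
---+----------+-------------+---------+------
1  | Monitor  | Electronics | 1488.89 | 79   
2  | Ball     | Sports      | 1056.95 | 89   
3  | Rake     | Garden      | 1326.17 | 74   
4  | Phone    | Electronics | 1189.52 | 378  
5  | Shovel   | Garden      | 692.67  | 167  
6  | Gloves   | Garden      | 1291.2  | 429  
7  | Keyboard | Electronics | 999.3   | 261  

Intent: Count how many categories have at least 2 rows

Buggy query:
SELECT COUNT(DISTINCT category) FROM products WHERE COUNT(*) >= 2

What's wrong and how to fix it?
Bug: WHERE filters individual rows, not groups, so a group-level COUNT is invalid there

Fix: Group first with HAVING COUNT(*) >= 2, then COUNT the resulting groups

Corrected query:
SELECT COUNT(*) FROM (SELECT category FROM products GROUP BY category HAVING COUNT(*) >= 2)

Result:
COUNT(*)
--------
2       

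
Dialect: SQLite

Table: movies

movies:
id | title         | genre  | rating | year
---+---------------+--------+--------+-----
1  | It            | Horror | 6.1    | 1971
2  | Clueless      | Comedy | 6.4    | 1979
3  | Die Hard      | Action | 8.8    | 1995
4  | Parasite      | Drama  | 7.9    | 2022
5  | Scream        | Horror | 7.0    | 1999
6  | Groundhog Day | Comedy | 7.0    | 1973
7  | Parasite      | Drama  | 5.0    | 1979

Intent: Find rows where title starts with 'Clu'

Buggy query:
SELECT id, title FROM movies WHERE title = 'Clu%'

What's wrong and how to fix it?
Bug: Wildcards only work with LIKE; '=' treats '%' as a literal character

Fix: Replace '=' with LIKE so 'Clu%' is treated as a pattern

Corrected query:
SELECT id, title FROM movies WHERE title LIKE 'Clu%'

Result:
id | title   
---+---------
2  | Clueless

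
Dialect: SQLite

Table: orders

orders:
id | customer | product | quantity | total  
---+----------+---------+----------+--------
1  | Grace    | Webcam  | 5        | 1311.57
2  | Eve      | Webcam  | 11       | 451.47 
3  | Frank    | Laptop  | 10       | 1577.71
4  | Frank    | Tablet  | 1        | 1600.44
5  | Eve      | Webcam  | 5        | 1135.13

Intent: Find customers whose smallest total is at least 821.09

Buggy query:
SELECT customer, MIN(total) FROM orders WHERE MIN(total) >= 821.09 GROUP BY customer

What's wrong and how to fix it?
Bug: Aggregates like MIN are computed per group after WHERE runs

Fix: Use HAVING for the per-group MIN condition

Corrected query:
SELECT customer, MIN(total) FROM orders GROUP BY customer HAVING MIN(total) >= 821.09

Result:
customer | MIN(total)
---------+-----------
Frank    | 1577.71   
Grace    | 1311.57   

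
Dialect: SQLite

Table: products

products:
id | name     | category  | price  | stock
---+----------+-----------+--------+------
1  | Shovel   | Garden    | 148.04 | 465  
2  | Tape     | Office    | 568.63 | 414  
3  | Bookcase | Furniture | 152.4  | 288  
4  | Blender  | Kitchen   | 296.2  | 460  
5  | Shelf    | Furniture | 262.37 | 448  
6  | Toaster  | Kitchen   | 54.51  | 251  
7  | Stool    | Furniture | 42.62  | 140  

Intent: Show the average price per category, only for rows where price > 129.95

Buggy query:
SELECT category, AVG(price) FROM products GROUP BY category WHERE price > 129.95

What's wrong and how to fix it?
Bug: Row-level WHERE must come before GROUP BY in the clause order

Fix: Place WHERE between FROM and GROUP BY

Corrected query:
SELECT category, AVG(price) FROM products WHERE price > 129.95 GROUP BY category

Result:
category  | AVG(price)
----------+-----------
Furniture | 207.385   
Garden    | 148.04    
Kitchen   | 296.2     
Office    | 568.63    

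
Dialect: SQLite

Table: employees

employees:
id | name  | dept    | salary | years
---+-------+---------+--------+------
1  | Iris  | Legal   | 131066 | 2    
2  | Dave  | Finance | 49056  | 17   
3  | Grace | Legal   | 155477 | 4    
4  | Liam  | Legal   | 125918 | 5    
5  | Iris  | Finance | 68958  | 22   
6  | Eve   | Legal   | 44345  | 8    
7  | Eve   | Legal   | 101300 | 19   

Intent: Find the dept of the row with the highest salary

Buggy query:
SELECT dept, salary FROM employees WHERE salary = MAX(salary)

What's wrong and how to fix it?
Bug: MAX(salary) is an aggregate and cannot be used directly in WHERE

Fix: Wrap MAX in a scalar subquery so WHERE compares against a single value

Corrected query:
SELECT dept, salary FROM employees WHERE salary = (SELECT MAX(salary) FROM employees)

Result:
dept  | salary
------+-------
Legal | 155477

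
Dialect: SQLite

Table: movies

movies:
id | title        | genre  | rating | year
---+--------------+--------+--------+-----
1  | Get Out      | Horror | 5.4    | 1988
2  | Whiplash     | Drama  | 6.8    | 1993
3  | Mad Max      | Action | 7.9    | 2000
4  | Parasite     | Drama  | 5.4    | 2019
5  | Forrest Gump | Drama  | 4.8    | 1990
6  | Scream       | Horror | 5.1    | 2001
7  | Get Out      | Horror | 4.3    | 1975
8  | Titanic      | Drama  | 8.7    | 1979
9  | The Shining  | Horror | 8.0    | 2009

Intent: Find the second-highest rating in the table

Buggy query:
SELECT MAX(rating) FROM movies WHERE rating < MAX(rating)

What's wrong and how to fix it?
Bug: The inner MAX is an aggregate inside WHERE, which is not allowed

Fix: Put the inner MAX in a scalar subquery

Corrected query:
SELECT MAX(rating) FROM movies WHERE rating < (SELECT MAX(rating) FROM movies)

Result:
MAX(rating)
-----------
8          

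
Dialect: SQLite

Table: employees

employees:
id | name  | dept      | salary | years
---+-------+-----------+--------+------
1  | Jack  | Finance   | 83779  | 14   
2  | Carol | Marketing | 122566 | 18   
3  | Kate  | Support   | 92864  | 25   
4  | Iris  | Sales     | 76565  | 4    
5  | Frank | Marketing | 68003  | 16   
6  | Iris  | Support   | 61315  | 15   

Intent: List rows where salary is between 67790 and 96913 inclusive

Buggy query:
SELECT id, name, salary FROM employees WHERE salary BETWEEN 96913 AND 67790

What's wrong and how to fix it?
Bug: The bounds are reversed; BETWEEN a AND b requires a <= b to match anything

Fix: Swap the bounds so the smaller value comes first

Corrected query:
SELECT id, name, salary FROM employees WHERE salary BETWEEN 67790 AND 96913

Result:
id | name  | salary
---+-------+-------
1  | Jack  | 83779 
3  | Kate  | 92864 
4  | Iris  | 76565 
5  | Frank | 68003 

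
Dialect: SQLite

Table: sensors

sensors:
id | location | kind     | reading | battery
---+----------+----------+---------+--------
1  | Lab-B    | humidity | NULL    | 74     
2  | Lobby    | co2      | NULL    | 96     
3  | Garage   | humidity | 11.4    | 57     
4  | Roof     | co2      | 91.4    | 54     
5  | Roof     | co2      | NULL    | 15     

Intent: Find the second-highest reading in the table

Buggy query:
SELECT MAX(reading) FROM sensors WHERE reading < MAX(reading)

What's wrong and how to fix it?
Bug: MAX(reading) on the right of the comparison is an aggregate-in-WHERE error

Fix: Compute the overall MAX in a subquery, then take MAX of rows below it

Corrected query:
SELECT MAX(reading) FROM sensors WHERE reading < (SELECT MAX(reading) FROM sensors)

Result:
MAX(reading)
------------
11.4        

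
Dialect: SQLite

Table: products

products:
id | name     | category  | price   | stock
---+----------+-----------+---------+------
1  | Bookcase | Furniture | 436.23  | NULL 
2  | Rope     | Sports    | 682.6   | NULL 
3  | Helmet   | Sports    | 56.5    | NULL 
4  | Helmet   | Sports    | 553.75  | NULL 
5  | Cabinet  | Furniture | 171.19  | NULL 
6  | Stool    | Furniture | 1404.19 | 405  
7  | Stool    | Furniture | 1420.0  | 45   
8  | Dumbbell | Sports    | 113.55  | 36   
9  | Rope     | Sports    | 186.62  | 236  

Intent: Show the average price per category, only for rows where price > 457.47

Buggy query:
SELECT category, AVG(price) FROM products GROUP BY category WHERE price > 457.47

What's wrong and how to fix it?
Bug: Row-level WHERE must come before GROUP BY in the clause order

Fix: Place WHERE between FROM and GROUP BY

Corrected query:
SELECT category, AVG(price) FROM products WHERE price > 457.47 GROUP BY category

Result:
category  | AVG(price)
----------+-----------
Furniture | 1412.095  
Sports    | 618.175   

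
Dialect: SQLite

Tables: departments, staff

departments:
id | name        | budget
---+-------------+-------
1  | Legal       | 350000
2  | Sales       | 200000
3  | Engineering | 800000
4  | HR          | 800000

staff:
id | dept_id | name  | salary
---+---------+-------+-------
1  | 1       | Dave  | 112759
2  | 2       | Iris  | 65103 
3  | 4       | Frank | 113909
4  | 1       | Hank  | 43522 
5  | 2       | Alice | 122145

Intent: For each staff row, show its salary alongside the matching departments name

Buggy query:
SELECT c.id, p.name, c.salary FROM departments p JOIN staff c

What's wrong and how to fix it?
Bug: Missing join condition: each staff row is matched to all departments rows instead of just its own

Fix: Add ON c.dept_id = p.id to the JOIN

Corrected query:
SELECT c.id, p.name, c.salary FROM departments p JOIN staff c ON c.dept_id = p.id

Result:
id | name  | salary
---+-------+-------
1  | Legal | 112759
2  | Sales | 65103 
3  | HR    | 113909
4  | Legal | 43522 
5  | Sales | 122145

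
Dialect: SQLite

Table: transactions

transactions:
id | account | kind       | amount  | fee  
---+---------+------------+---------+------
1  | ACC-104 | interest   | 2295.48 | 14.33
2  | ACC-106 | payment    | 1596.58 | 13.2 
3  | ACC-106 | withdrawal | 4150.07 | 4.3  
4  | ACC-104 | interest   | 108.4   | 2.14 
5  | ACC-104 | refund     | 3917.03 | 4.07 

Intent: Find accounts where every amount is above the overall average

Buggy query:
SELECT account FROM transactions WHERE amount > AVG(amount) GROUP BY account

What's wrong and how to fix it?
Bug: AVG() is an aggregate; it can't sit directly in WHERE

Fix: Use a subquery for AVG and a HAVING MIN(...) filter so the condition holds for every row in the group

Corrected query:
SELECT account FROM transactions GROUP BY account HAVING MIN(amount) > (SELECT AVG(amount) FROM transactions)

Result:
(no rows)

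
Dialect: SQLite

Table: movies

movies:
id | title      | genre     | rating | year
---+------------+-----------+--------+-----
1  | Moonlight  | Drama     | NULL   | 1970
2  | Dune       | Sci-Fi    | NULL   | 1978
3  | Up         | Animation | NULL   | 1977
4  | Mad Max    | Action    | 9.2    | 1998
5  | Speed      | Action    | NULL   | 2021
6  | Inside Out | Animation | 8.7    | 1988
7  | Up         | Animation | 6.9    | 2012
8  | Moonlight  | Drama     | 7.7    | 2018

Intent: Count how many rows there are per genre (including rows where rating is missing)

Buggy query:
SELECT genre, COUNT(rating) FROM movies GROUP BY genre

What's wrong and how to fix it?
Bug: COUNT(rating) skips NULLs, so groups with missing rating are undercounted

Fix: Replace COUNT(rating) with COUNT(*)

Corrected query:
SELECT genre, COUNT(*) FROM movies GROUP BY genre

Result:
genre     | COUNT(*)
----------+---------
Action    | 2       
Animation | 3       
Drama     | 2       
Sci-Fi    | 1       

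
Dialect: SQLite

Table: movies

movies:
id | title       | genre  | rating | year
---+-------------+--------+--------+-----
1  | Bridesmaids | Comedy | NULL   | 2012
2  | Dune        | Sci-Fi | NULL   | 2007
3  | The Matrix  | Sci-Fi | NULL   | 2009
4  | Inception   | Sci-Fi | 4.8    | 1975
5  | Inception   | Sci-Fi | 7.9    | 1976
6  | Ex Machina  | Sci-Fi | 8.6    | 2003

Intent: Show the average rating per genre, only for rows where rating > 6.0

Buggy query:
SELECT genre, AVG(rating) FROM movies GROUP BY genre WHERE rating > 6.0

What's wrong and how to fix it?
Bug: Row-level WHERE must come before GROUP BY in the clause order

Fix: Move the WHERE clause before GROUP BY

Corrected query:
SELECT genre, AVG(rating) FROM movies WHERE rating > 6.0 GROUP BY genre

Result:
genre  | AVG(rating)
-------+------------
Sci-Fi | 8.25       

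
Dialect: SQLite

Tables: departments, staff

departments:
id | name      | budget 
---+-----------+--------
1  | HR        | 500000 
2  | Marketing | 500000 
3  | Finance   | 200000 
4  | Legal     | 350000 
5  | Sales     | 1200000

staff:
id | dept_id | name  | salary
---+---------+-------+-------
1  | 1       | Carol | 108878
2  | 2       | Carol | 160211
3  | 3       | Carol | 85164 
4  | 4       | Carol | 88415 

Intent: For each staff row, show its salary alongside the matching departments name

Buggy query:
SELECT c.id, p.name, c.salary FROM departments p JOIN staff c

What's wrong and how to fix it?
Bug: JOIN with no ON clause produces a cartesian product; every staff row pairs with every departments row

Fix: Add ON c.dept_id = p.id to the JOIN

Corrected query:
SELECT c.id, p.name, c.salary FROM departments p JOIN staff c ON c.dept_id = p.id

Result:
id | name      | salary
---+-----------+-------
1  | HR        | 108878
2  | Marketing | 160211
3  | Finance   | 85164 
4  | Legal     | 88415 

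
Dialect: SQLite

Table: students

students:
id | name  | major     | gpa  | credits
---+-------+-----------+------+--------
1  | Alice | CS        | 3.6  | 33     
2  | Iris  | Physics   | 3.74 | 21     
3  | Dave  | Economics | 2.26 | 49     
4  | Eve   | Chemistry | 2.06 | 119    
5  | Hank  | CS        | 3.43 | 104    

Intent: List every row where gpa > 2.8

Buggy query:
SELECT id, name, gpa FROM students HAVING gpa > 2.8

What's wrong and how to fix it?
Bug: HAVING filters the output of aggregation, but this query has no GROUP BY and no aggregate functions, so SQLite rejects it (HAVING clause on a non-aggregate query); the condition here is per row

Fix: Replace HAVING with WHERE since the condition applies to individual rows

Corrected query:
SELECT id, name, gpa FROM students WHERE gpa > 2.8

Result:
id | name  | gpa 
---+-------+-----
1  | Alice | 3.6 
2  | Iris  | 3.74
5  | Hank  | 3.43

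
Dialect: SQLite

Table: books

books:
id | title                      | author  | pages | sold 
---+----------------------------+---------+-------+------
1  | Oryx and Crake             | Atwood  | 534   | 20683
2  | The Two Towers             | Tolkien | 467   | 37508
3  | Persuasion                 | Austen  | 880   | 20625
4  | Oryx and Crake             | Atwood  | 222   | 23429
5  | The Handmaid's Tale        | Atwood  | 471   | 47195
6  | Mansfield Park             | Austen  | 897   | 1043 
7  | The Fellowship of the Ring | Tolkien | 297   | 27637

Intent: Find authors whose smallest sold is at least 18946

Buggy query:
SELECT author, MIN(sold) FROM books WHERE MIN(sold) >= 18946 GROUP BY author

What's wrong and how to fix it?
Bug: MIN() in WHERE is a misuse of aggregate

Fix: Replace WHERE with HAVING after the GROUP BY

Corrected query:
SELECT author, MIN(sold) FROM books GROUP BY author HAVING MIN(sold) >= 18946

Result:
author  | MIN(sold)
--------+----------
Atwood  | 20683    
Tolkien | 27637    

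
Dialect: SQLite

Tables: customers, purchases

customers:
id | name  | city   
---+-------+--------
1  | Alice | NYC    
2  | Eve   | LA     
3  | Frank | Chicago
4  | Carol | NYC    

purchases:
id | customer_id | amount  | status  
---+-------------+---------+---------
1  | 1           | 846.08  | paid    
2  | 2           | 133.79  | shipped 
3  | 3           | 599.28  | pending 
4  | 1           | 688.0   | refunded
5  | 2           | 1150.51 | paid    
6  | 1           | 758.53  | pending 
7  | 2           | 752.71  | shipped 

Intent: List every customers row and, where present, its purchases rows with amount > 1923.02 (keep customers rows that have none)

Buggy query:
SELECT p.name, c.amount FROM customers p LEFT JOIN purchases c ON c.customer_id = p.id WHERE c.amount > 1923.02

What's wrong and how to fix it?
Bug: Filtering c.amount in WHERE discards the NULL rows produced by LEFT JOIN, turning it into an inner join

Fix: Put 'c.amount > 1923.02' in the JOIN's ON clause instead of WHERE

Corrected query:
SELECT p.name, c.amount FROM customers p LEFT JOIN purchases c ON c.customer_id = p.id AND c.amount > 1923.02

Result:
name  | amount
------+-------
Alice | NULL  
Eve   | NULL  
Frank | NULL  
Carol | NULL  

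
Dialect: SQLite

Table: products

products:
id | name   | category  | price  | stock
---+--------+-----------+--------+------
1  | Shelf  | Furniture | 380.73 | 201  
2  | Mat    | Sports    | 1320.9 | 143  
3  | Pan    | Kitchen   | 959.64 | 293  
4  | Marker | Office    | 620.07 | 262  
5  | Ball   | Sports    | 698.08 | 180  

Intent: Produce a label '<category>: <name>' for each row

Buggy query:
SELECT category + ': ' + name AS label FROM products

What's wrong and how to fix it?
Bug: '+' is numeric addition; on text columns SQLite converts them to 0 instead of concatenating

Fix: Replace + with || to concatenate text

Corrected query:
SELECT category || ': ' || name AS label FROM products

Result:
label           
----------------
Furniture: Shelf
Sports: Mat     
Kitchen: Pan    
Office: Marker  
Sports: Ball    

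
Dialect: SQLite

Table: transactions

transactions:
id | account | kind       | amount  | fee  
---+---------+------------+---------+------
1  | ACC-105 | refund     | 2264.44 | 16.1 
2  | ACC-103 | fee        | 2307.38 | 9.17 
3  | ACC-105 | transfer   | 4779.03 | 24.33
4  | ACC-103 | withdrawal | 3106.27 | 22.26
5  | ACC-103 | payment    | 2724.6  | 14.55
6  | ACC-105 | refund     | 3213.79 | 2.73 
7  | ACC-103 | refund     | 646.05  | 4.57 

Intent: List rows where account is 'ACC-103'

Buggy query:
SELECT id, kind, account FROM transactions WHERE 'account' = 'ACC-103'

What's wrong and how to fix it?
Bug: Single quotes denote string literals in SQL; the column name is being compared as a constant string

Fix: Remove the quotes around the column name (or use double quotes for an identifier)

Corrected query:
SELECT id, kind, account FROM transactions WHERE account = 'ACC-103'

Result:
id | kind       | account
---+------------+--------
2  | fee        | ACC-103
4  | withdrawal | ACC-103
5  | payment    | ACC-103
7  | refund     | ACC-103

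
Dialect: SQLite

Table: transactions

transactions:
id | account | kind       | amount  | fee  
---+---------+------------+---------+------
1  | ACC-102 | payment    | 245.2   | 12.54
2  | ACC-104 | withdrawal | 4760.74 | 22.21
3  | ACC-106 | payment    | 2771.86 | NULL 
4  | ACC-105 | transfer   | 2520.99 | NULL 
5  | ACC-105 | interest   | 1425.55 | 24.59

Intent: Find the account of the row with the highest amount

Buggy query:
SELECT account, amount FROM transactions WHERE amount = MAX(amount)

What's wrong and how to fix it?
Bug: MAX(amount) is an aggregate and cannot be used directly in WHERE

Fix: Wrap MAX in a scalar subquery so WHERE compares against a single value

Corrected query:
SELECT account, amount FROM transactions WHERE amount = (SELECT MAX(amount) FROM transactions)

Result:
account | amount 
--------+--------
ACC-104 | 4760.74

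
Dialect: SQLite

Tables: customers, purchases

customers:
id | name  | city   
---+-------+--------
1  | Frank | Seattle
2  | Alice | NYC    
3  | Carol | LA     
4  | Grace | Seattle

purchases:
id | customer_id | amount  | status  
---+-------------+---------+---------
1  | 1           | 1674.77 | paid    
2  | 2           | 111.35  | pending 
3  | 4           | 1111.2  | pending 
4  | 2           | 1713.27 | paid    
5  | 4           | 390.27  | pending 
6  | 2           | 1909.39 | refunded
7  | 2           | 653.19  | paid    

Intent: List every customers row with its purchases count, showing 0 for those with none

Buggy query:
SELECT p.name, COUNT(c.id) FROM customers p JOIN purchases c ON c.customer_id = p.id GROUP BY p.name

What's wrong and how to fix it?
Bug: INNER JOIN drops customers rows that have no matching purchases rows

Fix: Use LEFT JOIN so parents without children still appear (COUNT(c.id) gives 0)

Corrected query:
SELECT p.name, COUNT(c.id) FROM customers p LEFT JOIN purchases c ON c.customer_id = p.id GROUP BY p.name

Result:
name  | COUNT(c.id)
------+------------
Alice | 4          
Carol | 0          
Frank | 1          
Grace | 2          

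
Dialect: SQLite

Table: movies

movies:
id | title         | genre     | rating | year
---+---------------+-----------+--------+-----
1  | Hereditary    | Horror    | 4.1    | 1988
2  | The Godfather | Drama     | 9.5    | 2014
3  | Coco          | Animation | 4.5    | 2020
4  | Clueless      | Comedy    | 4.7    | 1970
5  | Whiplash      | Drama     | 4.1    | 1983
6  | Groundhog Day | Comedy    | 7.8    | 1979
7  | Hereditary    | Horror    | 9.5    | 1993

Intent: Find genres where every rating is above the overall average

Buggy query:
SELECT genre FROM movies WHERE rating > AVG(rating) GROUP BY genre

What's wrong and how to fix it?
Bug: AVG() is an aggregate; it can't sit directly in WHERE

Fix: Use a subquery for AVG and a HAVING MIN(...) filter so the condition holds for every row in the group

Corrected query:
SELECT genre FROM movies GROUP BY genre HAVING MIN(rating) > (SELECT AVG(rating) FROM movies)

Result:
(no rows)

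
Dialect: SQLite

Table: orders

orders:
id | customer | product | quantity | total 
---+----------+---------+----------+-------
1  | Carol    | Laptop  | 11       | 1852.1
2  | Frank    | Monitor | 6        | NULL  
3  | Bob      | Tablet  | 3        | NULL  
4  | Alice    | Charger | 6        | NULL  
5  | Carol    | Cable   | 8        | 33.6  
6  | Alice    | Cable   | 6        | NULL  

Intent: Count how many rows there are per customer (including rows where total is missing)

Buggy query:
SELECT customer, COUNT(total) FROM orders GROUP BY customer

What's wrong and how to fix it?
Bug: COUNT(total) skips NULLs, so groups with missing total are undercounted

Fix: Use COUNT(*) to count all rows regardless of NULL

Corrected query:
SELECT customer, COUNT(*) FROM orders GROUP BY customer

Result:
customer | COUNT(*)
---------+---------
Alice    | 2       
Bob      | 1       
Carol    | 2       
Frank    | 1       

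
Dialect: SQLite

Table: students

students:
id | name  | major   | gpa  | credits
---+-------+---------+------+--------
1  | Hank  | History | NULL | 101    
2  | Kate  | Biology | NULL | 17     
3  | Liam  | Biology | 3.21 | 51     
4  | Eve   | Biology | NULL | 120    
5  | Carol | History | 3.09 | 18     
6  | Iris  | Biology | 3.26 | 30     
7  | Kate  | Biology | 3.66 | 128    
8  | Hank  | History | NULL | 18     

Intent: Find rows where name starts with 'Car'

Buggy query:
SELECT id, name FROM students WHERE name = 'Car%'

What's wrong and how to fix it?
Bug: '=' compares the literal string including the % character; pattern matching needs LIKE

Fix: Replace '=' with LIKE so 'Car%' is treated as a pattern

Corrected query:
SELECT id, name FROM students WHERE name LIKE 'Car%'

Result:
id | name 
---+------
5  | Carol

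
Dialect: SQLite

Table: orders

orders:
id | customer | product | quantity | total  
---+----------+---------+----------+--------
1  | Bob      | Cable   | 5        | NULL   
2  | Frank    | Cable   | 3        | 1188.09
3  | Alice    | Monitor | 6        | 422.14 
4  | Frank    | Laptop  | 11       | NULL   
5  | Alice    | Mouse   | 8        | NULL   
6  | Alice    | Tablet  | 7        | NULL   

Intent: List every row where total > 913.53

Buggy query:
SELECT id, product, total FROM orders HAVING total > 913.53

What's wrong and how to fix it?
Bug: HAVING filters the output of aggregation, but this query has no GROUP BY and no aggregate functions, so SQLite rejects it (HAVING clause on a non-aggregate query); the condition here is per row

Fix: Use WHERE for row-level filtering

Corrected query:
SELECT id, product, total FROM orders WHERE total > 913.53

Result:
id | product | total  
---+---------+--------
2  | Cable   | 1188.09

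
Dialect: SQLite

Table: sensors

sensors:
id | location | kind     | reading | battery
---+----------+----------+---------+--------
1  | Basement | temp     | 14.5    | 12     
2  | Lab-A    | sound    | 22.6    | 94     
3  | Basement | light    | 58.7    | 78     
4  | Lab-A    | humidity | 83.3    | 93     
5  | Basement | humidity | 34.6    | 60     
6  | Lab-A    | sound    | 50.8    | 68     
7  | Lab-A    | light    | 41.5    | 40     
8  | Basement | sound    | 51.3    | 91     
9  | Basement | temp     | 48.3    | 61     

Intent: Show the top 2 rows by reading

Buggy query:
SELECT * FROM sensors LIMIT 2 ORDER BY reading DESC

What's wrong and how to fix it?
Bug: LIMIT must come after ORDER BY

Fix: Swap the clauses: ORDER BY first, then LIMIT

Corrected query:
SELECT * FROM sensors ORDER BY reading DESC LIMIT 2

Result:
id | location | kind     | reading | battery
---+----------+----------+---------+--------
4  | Lab-A    | humidity | 83.3    | 93     
3  | Basement | light    | 58.7    | 78     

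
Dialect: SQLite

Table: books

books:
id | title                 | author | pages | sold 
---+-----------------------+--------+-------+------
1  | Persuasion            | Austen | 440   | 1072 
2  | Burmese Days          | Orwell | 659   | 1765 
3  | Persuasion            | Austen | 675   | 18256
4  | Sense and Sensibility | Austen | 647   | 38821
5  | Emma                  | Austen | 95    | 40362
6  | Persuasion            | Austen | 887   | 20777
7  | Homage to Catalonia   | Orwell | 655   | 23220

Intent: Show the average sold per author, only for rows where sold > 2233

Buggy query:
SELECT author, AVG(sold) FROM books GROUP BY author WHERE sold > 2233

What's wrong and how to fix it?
Bug: Row-level WHERE must come before GROUP BY in the clause order

Fix: Place WHERE between FROM and GROUP BY

Corrected query:
SELECT author, AVG(sold) FROM books WHERE sold > 2233 GROUP BY author

Result:
author | AVG(sold)
-------+----------
Austen | 29554    
Orwell | 23220    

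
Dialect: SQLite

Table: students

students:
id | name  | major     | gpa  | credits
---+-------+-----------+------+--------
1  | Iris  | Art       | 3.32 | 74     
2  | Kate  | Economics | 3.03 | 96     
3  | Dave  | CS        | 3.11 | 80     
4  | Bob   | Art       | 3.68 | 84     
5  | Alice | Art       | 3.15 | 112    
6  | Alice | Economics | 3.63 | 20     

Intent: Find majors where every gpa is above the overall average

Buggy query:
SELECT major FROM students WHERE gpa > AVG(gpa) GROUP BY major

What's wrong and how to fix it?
Bug: WHERE evaluates per row before aggregation, so AVG() is unavailable

Fix: Use a subquery for AVG and a HAVING MIN(...) filter so the condition holds for every row in the group

Corrected query:
SELECT major FROM students GROUP BY major HAVING MIN(gpa) > (SELECT AVG(gpa) FROM students)

Result:
(no rows)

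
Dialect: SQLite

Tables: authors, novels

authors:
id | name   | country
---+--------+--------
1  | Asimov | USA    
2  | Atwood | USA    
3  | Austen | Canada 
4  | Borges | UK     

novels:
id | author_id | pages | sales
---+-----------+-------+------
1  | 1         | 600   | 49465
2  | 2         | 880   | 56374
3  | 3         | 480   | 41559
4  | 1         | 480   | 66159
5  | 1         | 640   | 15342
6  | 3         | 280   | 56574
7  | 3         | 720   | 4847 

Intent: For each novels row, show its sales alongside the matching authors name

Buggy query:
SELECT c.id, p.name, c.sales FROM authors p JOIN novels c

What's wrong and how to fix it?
Bug: JOIN with no ON clause produces a cartesian product; every novels row pairs with every authors row

Fix: Add ON c.author_id = p.id to the JOIN

Corrected query:
SELECT c.id, p.name, c.sales FROM authors p JOIN novels c ON c.author_id = p.id

Result:
id | name   | sales
---+--------+------
1  | Asimov | 49465
2  | Atwood | 56374
3  | Austen | 41559
4  | Asimov | 66159
5  | Asimov | 15342
6  | Austen | 56574
7  | Austen | 4847 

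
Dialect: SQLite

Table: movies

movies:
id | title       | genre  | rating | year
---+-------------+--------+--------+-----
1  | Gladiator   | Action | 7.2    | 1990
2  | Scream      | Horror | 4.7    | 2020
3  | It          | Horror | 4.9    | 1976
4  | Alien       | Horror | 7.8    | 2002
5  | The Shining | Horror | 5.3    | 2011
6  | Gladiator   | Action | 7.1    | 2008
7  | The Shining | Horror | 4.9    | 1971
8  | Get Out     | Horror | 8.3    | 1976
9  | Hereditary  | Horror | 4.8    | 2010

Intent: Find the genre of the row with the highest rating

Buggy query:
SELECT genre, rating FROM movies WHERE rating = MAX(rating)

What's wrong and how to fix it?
Bug: MAX(rating) is an aggregate and cannot be used directly in WHERE

Fix: Use a subquery: WHERE rating = (SELECT MAX(rating) FROM movies)

Corrected query:
SELECT genre, rating FROM movies WHERE rating = (SELECT MAX(rating) FROM movies)

Result:
genre  | rating
-------+-------
Horror | 8.3   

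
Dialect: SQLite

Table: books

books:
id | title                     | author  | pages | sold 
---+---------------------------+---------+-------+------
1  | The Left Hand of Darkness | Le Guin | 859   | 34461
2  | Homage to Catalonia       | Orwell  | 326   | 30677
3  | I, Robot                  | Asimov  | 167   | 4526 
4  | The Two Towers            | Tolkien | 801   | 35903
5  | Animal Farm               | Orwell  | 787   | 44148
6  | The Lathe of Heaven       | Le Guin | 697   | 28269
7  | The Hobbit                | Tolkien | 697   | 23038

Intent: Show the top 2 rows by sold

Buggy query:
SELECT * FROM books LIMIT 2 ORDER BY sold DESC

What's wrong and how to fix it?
Bug: LIMIT must come after ORDER BY

Fix: Swap the clauses: ORDER BY first, then LIMIT

Corrected query:
SELECT * FROM books ORDER BY sold DESC LIMIT 2

Result:
id | title          | author  | pages | sold 
---+----------------+---------+-------+------
5  | Animal Farm    | Orwell  | 787   | 44148
4  | The Two Towers | Tolkien | 801   | 35903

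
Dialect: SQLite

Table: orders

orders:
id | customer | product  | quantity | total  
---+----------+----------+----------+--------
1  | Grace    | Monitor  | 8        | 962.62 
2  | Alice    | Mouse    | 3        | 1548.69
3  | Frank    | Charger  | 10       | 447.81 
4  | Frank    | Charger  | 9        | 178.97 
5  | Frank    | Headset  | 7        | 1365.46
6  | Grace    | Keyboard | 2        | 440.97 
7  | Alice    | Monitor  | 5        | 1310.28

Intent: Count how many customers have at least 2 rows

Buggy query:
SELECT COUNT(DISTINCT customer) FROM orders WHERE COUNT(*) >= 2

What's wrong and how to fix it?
Bug: COUNT(*) cannot appear in WHERE; the per-group count doesn't exist yet

Fix: Use a subquery that GROUPs and filters with HAVING, then count its rows

Corrected query:
SELECT COUNT(*) FROM (SELECT customer FROM orders GROUP BY customer HAVING COUNT(*) >= 2)

Result:
COUNT(*)
--------
3       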